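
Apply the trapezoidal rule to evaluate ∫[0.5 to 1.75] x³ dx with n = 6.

f(x) = x³
a = 0.5, b = 1.75, n = 6
h = (b - a)/n = 0.208333

Trapezoidal rule: (h/2)[f(x₀) + 2f(x₁) + 2f(x₂) + ... + f(xₙ)]

x_0 = 0.5000, f(x_0) = 0.125000, coefficient = 1
x_1 = 0.7083, f(x_1) = 0.355396, coefficient = 2
x_2 = 0.9167, f(x_2) = 0.770255, coefficient = 2
x_3 = 1.1250, f(x_3) = 1.423828, coefficient = 2
x_4 = 1.3333, f(x_4) = 2.370370, coefficient = 2
x_5 = 1.5417, f(x_5) = 3.664135, coefficient = 2
x_6 = 1.7500, f(x_6) = 5.359375, coefficient = 1

I ≈ (0.208333/2) × 22.652344 = 2.359619
Exact value: 2.329102
Error: 0.030518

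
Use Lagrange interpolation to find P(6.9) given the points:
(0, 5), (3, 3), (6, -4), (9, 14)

Lagrange interpolation formula:
P(x) = Σ yᵢ × Lᵢ(x)
where Lᵢ(x) = Π_{j≠i} (x - xⱼ)/(xᵢ - xⱼ)

L_0(6.9) = (6.9 - 3)/(0 - 3) × (6.9 - 6)/(0 - 6) × (6.9 - 9)/(0 - 9) = 0.045500
L_1(6.9) = (6.9 - 0)/(3 - 0) × (6.9 - 6)/(3 - 6) × (6.9 - 9)/(3 - 9) = -0.241500
L_2(6.9) = (6.9 - 0)/(6 - 0) × (6.9 - 3)/(6 - 3) × (6.9 - 9)/(6 - 9) = 1.046500
L_3(6.9) = (6.9 - 0)/(9 - 0) × (6.9 - 3)/(9 - 3) × (6.9 - 6)/(9 - 6) = 0.149500

P(6.9) = 5×L_0(6.9) + 3×L_1(6.9) + (-4)×L_2(6.9) + 14×L_3(6.9)
P(6.9) = -2.590000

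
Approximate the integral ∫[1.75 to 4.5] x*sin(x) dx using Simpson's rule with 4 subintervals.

f(x) = x*sin(x)
a = 1.75, b = 4.5, n = 4
h = (b - a)/n = 0.687500

Simpson's rule: (h/3)[f(x₀) + 4f(x₁) + 2f(x₂) + ... + f(xₙ)]

x_0 = 1.7500, f(x_0) = 1.721975, coefficient = 1
x_1 = 2.4375, f(x_1) = 1.577897, coefficient = 4
x_2 = 3.1250, f(x_2) = 0.051850, coefficient = 2
x_3 = 3.8125, f(x_3) = -2.370220, coefficient = 4
x_4 = 4.5000, f(x_4) = -4.398886, coefficient = 1

I ≈ (0.687500/3) × -5.742499 = -1.315989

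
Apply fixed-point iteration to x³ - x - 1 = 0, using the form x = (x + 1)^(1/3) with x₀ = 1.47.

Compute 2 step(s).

Equation: x³ - x - 1 = 0
Fixed-point form: x = (x + 1)^(1/3)
x₀ = 1.47

x_1 = g(1.470000) = 1.351758
x_2 = g(1.351758) = 1.329834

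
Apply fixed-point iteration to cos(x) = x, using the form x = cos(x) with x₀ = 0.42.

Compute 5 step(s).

Equation: cos(x) = x
Fixed-point form: x = cos(x)
x₀ = 0.42

x_1 = g(0.420000) = 0.913089
x_2 = g(0.913089) = 0.611304
x_3 = g(0.611304) = 0.818900
x_4 = g(0.818900) = 0.683025
x_5 = g(0.683025) = 0.775667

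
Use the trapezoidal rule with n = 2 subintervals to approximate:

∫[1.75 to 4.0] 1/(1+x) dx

f(x) = 1/(1+x)
a = 1.75, b = 4.0, n = 2
h = (b - a)/n = 1.125000

Trapezoidal rule: (h/2)[f(x₀) + 2f(x₁) + 2f(x₂) + ... + f(xₙ)]

x_0 = 1.7500, f(x_0) = 0.363636, coefficient = 1
x_1 = 2.8750, f(x_1) = 0.258065, coefficient = 2
x_2 = 4.0000, f(x_2) = 0.200000, coefficient = 1

I ≈ (1.125000/2) × 1.079765 = 0.607368
Exact value: 0.597837
Error: 0.009531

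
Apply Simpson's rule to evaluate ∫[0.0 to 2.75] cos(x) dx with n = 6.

f(x) = cos(x)
a = 0.0, b = 2.75, n = 6
h = (b - a)/n = 0.458333

Simpson's rule: (h/3)[f(x₀) + 4f(x₁) + 2f(x₂) + ... + f(xₙ)]

x_0 = 0.0000, f(x_0) = 1.000000, coefficient = 1
x_1 = 0.4583, f(x_1) = 0.896791, coefficient = 4
x_2 = 0.9167, f(x_2) = 0.608469, coefficient = 2
x_3 = 1.3750, f(x_3) = 0.194548, coefficient = 4
x_4 = 1.8333, f(x_4) = -0.259531, coefficient = 2
x_5 = 2.2917, f(x_5) = -0.660039, coefficient = 4
x_6 = 2.7500, f(x_6) = -0.924302, coefficient = 1

I ≈ (0.458333/3) × 2.498773 = 0.381757
Exact value: 0.381661
Error: 0.000096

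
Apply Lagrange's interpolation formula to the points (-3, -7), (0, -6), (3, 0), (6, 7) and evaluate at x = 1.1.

Lagrange interpolation formula:
P(x) = Σ yᵢ × Lᵢ(x)
where Lᵢ(x) = Π_{j≠i} (x - xⱼ)/(xᵢ - xⱼ)

L_0(1.1) = (1.1 - 0)/(-3 - 0) × (1.1 - 3)/(-3 - 3) × (1.1 - 6)/(-3 - 6) = -0.063216
L_1(1.1) = (1.1 - (-3))/(0 - (-3)) × (1.1 - 3)/(0 - 3) × (1.1 - 6)/(0 - 6) = 0.706870
L_2(1.1) = (1.1 - (-3))/(3 - (-3)) × (1.1 - 0)/(3 - 0) × (1.1 - 6)/(3 - 6) = 0.409241
L_3(1.1) = (1.1 - (-3))/(6 - (-3)) × (1.1 - 0)/(6 - 0) × (1.1 - 3)/(6 - 3) = -0.052895

P(1.1) = (-7)×L_0(1.1) + (-6)×L_1(1.1) + 0×L_2(1.1) + 7×L_3(1.1)
P(1.1) = -4.168975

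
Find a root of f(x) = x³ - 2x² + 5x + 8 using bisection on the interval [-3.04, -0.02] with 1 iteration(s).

f(x) = x³ - 2x² + 5x + 8
Initial interval: [-3.04, -0.02]

Iteration 1:
  c_1 = (-3.040000 + (-0.020000))/2 = -1.530000
  f(c_1) = f(-1.530000) = -7.913377
  f(a) × f(c) ≥ 0, new interval: [-1.530000, -0.020000]

After 1 iteration(s), the approximation is c_1 = -1.530000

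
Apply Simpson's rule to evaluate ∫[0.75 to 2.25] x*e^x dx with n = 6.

f(x) = x*e^x
a = 0.75, b = 2.25, n = 6
h = (b - a)/n = 0.250000

Simpson's rule: (h/3)[f(x₀) + 4f(x₁) + 2f(x₂) + ... + f(xₙ)]

x_0 = 0.7500, f(x_0) = 1.587750, coefficient = 1
x_1 = 1.0000, f(x_1) = 2.718282, coefficient = 4
x_2 = 1.2500, f(x_2) = 4.362929, coefficient = 2
x_3 = 1.5000, f(x_3) = 6.722534, coefficient = 4
x_4 = 1.7500, f(x_4) = 10.070555, coefficient = 2
x_5 = 2.0000, f(x_5) = 14.778112, coefficient = 4
x_6 = 2.2500, f(x_6) = 21.347406, coefficient = 1

I ≈ (0.250000/3) × 148.677833 = 12.389819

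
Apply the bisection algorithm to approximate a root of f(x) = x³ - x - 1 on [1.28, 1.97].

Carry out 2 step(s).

f(x) = x³ - x - 1
Initial interval: [1.28, 1.97]

Iteration 1:
  c_1 = (1.280000 + 1.970000)/2 = 1.625000
  f(c_1) = f(1.625000) = 1.666016
  f(a) × f(c) < 0, new interval: [1.280000, 1.625000]
Iteration 2:
  c_2 = (1.280000 + 1.625000)/2 = 1.452500
  f(c_2) = f(1.452500) = 0.611921
  f(a) × f(c) < 0, new interval: [1.280000, 1.452500]

After 2 iteration(s), the approximation is c_2 = 1.452500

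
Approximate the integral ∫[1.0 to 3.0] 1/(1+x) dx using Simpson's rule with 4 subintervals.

f(x) = 1/(1+x)
a = 1.0, b = 3.0, n = 4
h = (b - a)/n = 0.500000

Simpson's rule: (h/3)[f(x₀) + 4f(x₁) + 2f(x₂) + ... + f(xₙ)]

x_0 = 1.0000, f(x_0) = 0.500000, coefficient = 1
x_1 = 1.5000, f(x_1) = 0.400000, coefficient = 4
x_2 = 2.0000, f(x_2) = 0.333333, coefficient = 2
x_3 = 2.5000, f(x_3) = 0.285714, coefficient = 4
x_4 = 3.0000, f(x_4) = 0.250000, coefficient = 1

I ≈ (0.500000/3) × 4.159524 = 0.693254
Exact value: 0.693147
Error: 0.000107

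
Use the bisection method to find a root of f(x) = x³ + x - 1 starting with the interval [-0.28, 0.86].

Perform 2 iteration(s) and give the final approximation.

f(x) = x³ + x - 1
Initial interval: [-0.28, 0.86]

Iteration 1:
  c_1 = (-0.280000 + 0.860000)/2 = 0.290000
  f(c_1) = f(0.290000) = -0.685611
  f(a) × f(c) ≥ 0, new interval: [0.290000, 0.860000]
Iteration 2:
  c_2 = (0.290000 + 0.860000)/2 = 0.575000
  f(c_2) = f(0.575000) = -0.234891
  f(a) × f(c) ≥ 0, new interval: [0.575000, 0.860000]

After 2 iteration(s), the approximation is c_2 = 0.575000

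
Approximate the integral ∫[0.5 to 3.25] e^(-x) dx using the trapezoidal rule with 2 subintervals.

f(x) = e^(-x)
a = 0.5, b = 3.25, n = 2
h = (b - a)/n = 1.375000

Trapezoidal rule: (h/2)[f(x₀) + 2f(x₁) + 2f(x₂) + ... + f(xₙ)]

x_0 = 0.5000, f(x_0) = 0.606531, coefficient = 1
x_1 = 1.8750, f(x_1) = 0.153355, coefficient = 2
x_2 = 3.2500, f(x_2) = 0.038774, coefficient = 1

I ≈ (1.375000/2) × 0.952015 = 0.654510
Exact value: 0.567756
Error: 0.086754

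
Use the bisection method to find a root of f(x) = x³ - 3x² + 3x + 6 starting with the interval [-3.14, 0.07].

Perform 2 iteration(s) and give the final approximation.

f(x) = x³ - 3x² + 3x + 6
Initial interval: [-3.14, 0.07]

Iteration 1:
  c_1 = (-3.140000 + 0.070000)/2 = -1.535000
  f(c_1) = f(-1.535000) = -9.290480
  f(a) × f(c) ≥ 0, new interval: [-1.535000, 0.070000]
Iteration 2:
  c_2 = (-1.535000 + 0.070000)/2 = -0.732500
  f(c_2) = f(-0.732500) = 1.799804
  f(a) × f(c) < 0, new interval: [-1.535000, -0.732500]

After 2 iteration(s), the approximation is c_2 = -0.732500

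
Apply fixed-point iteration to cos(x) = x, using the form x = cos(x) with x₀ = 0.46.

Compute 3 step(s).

Equation: cos(x) = x
Fixed-point form: x = cos(x)
x₀ = 0.46

x_1 = g(0.460000) = 0.896052
x_2 = g(0.896052) = 0.624697
x_3 = g(0.624697) = 0.811140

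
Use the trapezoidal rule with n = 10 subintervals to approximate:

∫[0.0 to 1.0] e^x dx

f(x) = e^x
a = 0.0, b = 1.0, n = 10
h = (b - a)/n = 0.100000

Trapezoidal rule: (h/2)[f(x₀) + 2f(x₁) + 2f(x₂) + ... + f(xₙ)]

x_0 = 0.0000, f(x_0) = 1.000000, coefficient = 1
x_1 = 0.1000, f(x_1) = 1.105171, coefficient = 2
x_2 = 0.2000, f(x_2) = 1.221403, coefficient = 2
x_3 = 0.3000, f(x_3) = 1.349859, coefficient = 2
x_4 = 0.4000, f(x_4) = 1.491825, coefficient = 2
x_5 = 0.5000, f(x_5) = 1.648721, coefficient = 2
x_6 = 0.6000, f(x_6) = 1.822119, coefficient = 2
x_7 = 0.7000, f(x_7) = 2.013753, coefficient = 2
x_8 = 0.8000, f(x_8) = 2.225541, coefficient = 2
x_9 = 0.9000, f(x_9) = 2.459603, coefficient = 2
x_10 = 1.0000, f(x_10) = 2.718282, coefficient = 1

I ≈ (0.100000/2) × 34.394270 = 1.719713
Exact value: 1.718282
Error: 0.001432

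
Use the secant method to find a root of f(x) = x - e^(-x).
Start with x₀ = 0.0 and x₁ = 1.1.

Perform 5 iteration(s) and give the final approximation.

f(x) = x - e^(-x)
x₀ = 0.0, x₁ = 1.1

Secant formula: x_{n+1} = x_n - f(x_n)(x_n - x_{n-1})/(f(x_n) - f(x_{n-1}))

Iteration 1:
  f(0.000000) = -1.000000
  f(1.100000) = 0.767129
  x_2 = 1.100000 - 0.767129×(1.100000 - 0.000000)/(0.767129 - (-1.000000))
       = 0.622479
Iteration 2:
  f(1.100000) = 0.767129
  f(0.622479) = 0.085866
  x_3 = 0.622479 - 0.085866×(0.622479 - 1.100000)/(0.085866 - 0.767129)
       = 0.562292
Iteration 3:
  f(0.622479) = 0.085866
  f(0.562292) = -0.007609
  x_4 = 0.562292 - (-0.007609)×(0.562292 - 0.622479)/(-0.007609 - 0.085866)
       = 0.567191
Iteration 4:
  f(0.562292) = -0.007609
  f(0.567191) = 0.000076
  x_5 = 0.567191 - 0.000076×(0.567191 - 0.562292)/(0.000076 - (-0.007609))
       = 0.567143
Iteration 5:
  f(0.567191) = 0.000076
  f(0.567143) = 0.000000
  x_6 = 0.567143 - 0.000000×(0.567143 - 0.567191)/(0.000000 - 0.000076)
       = 0.567143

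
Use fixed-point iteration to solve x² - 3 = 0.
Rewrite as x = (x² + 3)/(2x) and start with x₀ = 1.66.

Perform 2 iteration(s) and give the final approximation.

Equation: x² - 3 = 0
Fixed-point form: x = (x² + 3)/(2x)
x₀ = 1.66

x_1 = g(1.660000) = 1.733614
x_2 = g(1.733614) = 1.732052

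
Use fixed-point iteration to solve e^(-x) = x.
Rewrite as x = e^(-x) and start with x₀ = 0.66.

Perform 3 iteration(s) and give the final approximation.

Equation: e^(-x) = x
Fixed-point form: x = e^(-x)
x₀ = 0.66

x_1 = g(0.660000) = 0.516851
x_2 = g(0.516851) = 0.596395
x_3 = g(0.596395) = 0.550793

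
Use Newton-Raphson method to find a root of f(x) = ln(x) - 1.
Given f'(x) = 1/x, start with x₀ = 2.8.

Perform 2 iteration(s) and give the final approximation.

f(x) = ln(x) - 1
f'(x) = 1/x
x₀ = 2.8

Newton-Raphson formula: x_{n+1} = x_n - f(x_n)/f'(x_n)

Iteration 1:
  f(2.800000) = 0.029619
  f'(2.800000) = 0.357143
  x_1 = 2.800000 - 0.029619/0.357143 = 2.717066
Iteration 2:
  f(2.717066) = -0.000448
  f'(2.717066) = 0.368044
  x_2 = 2.717066 - (-0.000448)/0.368044 = 2.718282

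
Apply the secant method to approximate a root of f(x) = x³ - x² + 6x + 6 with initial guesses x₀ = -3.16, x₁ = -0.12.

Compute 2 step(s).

f(x) = x³ - x² + 6x + 6
x₀ = -3.16, x₁ = -0.12

Secant formula: x_{n+1} = x_n - f(x_n)(x_n - x_{n-1})/(f(x_n) - f(x_{n-1}))

Iteration 1:
  f(-3.160000) = -54.500096
  f(-0.120000) = 5.263872
  x_2 = -0.120000 - 5.263872×(-0.120000 - (-3.160000))/(5.263872 - (-54.500096))
       = -0.387756
Iteration 2:
  f(-0.120000) = 5.263872
  f(-0.387756) = 3.464807
  x_3 = -0.387756 - 3.464807×(-0.387756 - (-0.120000))/(3.464807 - 5.263872)
       = -0.903426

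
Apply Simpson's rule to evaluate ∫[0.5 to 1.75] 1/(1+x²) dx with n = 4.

f(x) = 1/(1+x²)
a = 0.5, b = 1.75, n = 4
h = (b - a)/n = 0.312500

Simpson's rule: (h/3)[f(x₀) + 4f(x₁) + 2f(x₂) + ... + f(xₙ)]

x_0 = 0.5000, f(x_0) = 0.800000, coefficient = 1
x_1 = 0.8125, f(x_1) = 0.602353, coefficient = 4
x_2 = 1.1250, f(x_2) = 0.441379, coefficient = 2
x_3 = 1.4375, f(x_3) = 0.326115, coefficient = 4
x_4 = 1.7500, f(x_4) = 0.246154, coefficient = 1

I ≈ (0.312500/3) × 5.642783 = 0.587790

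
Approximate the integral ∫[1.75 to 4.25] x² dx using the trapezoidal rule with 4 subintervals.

f(x) = x²
a = 1.75, b = 4.25, n = 4
h = (b - a)/n = 0.625000

Trapezoidal rule: (h/2)[f(x₀) + 2f(x₁) + 2f(x₂) + ... + f(xₙ)]

x_0 = 1.7500, f(x_0) = 3.062500, coefficient = 1
x_1 = 2.3750, f(x_1) = 5.640625, coefficient = 2
x_2 = 3.0000, f(x_2) = 9.000000, coefficient = 2
x_3 = 3.6250, f(x_3) = 13.140625, coefficient = 2
x_4 = 4.2500, f(x_4) = 18.062500, coefficient = 1

I ≈ (0.625000/2) × 76.687500 = 23.964844
Exact value: 23.802083
Error: 0.162760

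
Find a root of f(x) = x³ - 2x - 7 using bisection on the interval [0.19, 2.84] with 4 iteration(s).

f(x) = x³ - 2x - 7
Initial interval: [0.19, 2.84]

Iteration 1:
  c_1 = (0.190000 + 2.840000)/2 = 1.515000
  f(c_1) = f(1.515000) = -6.552734
  f(a) × f(c) ≥ 0, new interval: [1.515000, 2.840000]
Iteration 2:
  c_2 = (1.515000 + 2.840000)/2 = 2.177500
  f(c_2) = f(2.177500) = -1.030370
  f(a) × f(c) ≥ 0, new interval: [2.177500, 2.840000]
Iteration 3:
  c_3 = (2.177500 + 2.840000)/2 = 2.508750
  f(c_3) = f(2.508750) = 3.772137
  f(a) × f(c) < 0, new interval: [2.177500, 2.508750]
Iteration 4:
  c_4 = (2.177500 + 2.508750)/2 = 2.343125
  f(c_4) = f(2.343125) = 1.178056
  f(a) × f(c) < 0, new interval: [2.177500, 2.343125]

After 4 iteration(s), the approximation is c_4 = 2.343125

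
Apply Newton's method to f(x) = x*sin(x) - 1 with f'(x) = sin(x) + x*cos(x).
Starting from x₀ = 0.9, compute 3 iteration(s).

f(x) = x*sin(x) - 1
f'(x) = sin(x) + x*cos(x)
x₀ = 0.9

Newton-Raphson formula: x_{n+1} = x_n - f(x_n)/f'(x_n)

Iteration 1:
  f(0.900000) = -0.295006
  f'(0.900000) = 1.342776
  x_1 = 0.900000 - (-0.295006)/1.342776 = 1.119698
Iteration 2:
  f(1.119698) = 0.007694
  f'(1.119698) = 1.388106
  x_2 = 1.119698 - 0.007694/1.388106 = 1.114156
Iteration 3:
  f(1.114156) = -0.000002
  f'(1.114156) = 1.388810
  x_3 = 1.114156 - (-0.000002)/1.388810 = 1.114157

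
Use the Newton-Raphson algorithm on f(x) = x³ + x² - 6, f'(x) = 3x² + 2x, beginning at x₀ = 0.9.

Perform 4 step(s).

f(x) = x³ + x² - 6
f'(x) = 3x² + 2x
x₀ = 0.9

Newton-Raphson formula: x_{n+1} = x_n - f(x_n)/f'(x_n)

Iteration 1:
  f(0.900000) = -4.461000
  f'(0.900000) = 4.230000
  x_1 = 0.900000 - (-4.461000)/4.230000 = 1.954610
Iteration 2:
  f(1.954610) = 5.288087
  f'(1.954610) = 15.370720
  x_2 = 1.954610 - 5.288087/15.370720 = 1.610574
Iteration 3:
  f(1.610574) = 0.771690
  f'(1.610574) = 11.002988
  x_3 = 1.610574 - 0.771690/11.002988 = 1.540439
Iteration 4:
  f(1.540439) = 0.028340
  f'(1.540439) = 10.199735
  x_4 = 1.540439 - 0.028340/10.199735 = 1.537660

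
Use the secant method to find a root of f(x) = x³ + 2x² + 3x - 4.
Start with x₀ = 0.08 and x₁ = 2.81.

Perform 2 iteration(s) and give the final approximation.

f(x) = x³ + 2x² + 3x - 4
x₀ = 0.08, x₁ = 2.81

Secant formula: x_{n+1} = x_n - f(x_n)(x_n - x_{n-1})/(f(x_n) - f(x_{n-1}))

Iteration 1:
  f(0.080000) = -3.746688
  f(2.810000) = 42.410241
  x_2 = 2.810000 - 42.410241×(2.810000 - 0.080000)/(42.410241 - (-3.746688))
       = 0.301602
Iteration 2:
  f(2.810000) = 42.410241
  f(0.301602) = -2.885833
  x_3 = 0.301602 - (-2.885833)×(0.301602 - 2.810000)/(-2.885833 - 42.410241)
       = 0.461413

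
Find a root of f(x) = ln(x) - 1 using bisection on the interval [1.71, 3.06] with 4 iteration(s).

f(x) = ln(x) - 1
Initial interval: [1.71, 3.06]

Iteration 1:
  c_1 = (1.710000 + 3.060000)/2 = 2.385000
  f(c_1) = f(2.385000) = -0.130801
  f(a) × f(c) ≥ 0, new interval: [2.385000, 3.060000]
Iteration 2:
  c_2 = (2.385000 + 3.060000)/2 = 2.722500
  f(c_2) = f(2.722500) = 0.001551
  f(a) × f(c) < 0, new interval: [2.385000, 2.722500]
Iteration 3:
  c_3 = (2.385000 + 2.722500)/2 = 2.553750
  f(c_3) = f(2.553750) = -0.062437
  f(a) × f(c) ≥ 0, new interval: [2.553750, 2.722500]
Iteration 4:
  c_4 = (2.553750 + 2.722500)/2 = 2.638125
  f(c_4) = f(2.638125) = -0.029932
  f(a) × f(c) ≥ 0, new interval: [2.638125, 2.722500]

After 4 iteration(s), the approximation is c_4 = 2.638125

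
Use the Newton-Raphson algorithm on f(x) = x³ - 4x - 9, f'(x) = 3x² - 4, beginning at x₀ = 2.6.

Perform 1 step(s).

f(x) = x³ - 4x - 9
f'(x) = 3x² - 4
x₀ = 2.6

Newton-Raphson formula: x_{n+1} = x_n - f(x_n)/f'(x_n)

Iteration 1:
  f(2.600000) = -1.824000
  f'(2.600000) = 16.280000
  x_1 = 2.600000 - (-1.824000)/16.280000 = 2.712039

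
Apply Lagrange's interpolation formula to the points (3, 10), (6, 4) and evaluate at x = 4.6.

Lagrange interpolation formula:
P(x) = Σ yᵢ × Lᵢ(x)
where Lᵢ(x) = Π_{j≠i} (x - xⱼ)/(xᵢ - xⱼ)

L_0(4.6) = (4.6 - 6)/(3 - 6) = 0.466667
L_1(4.6) = (4.6 - 3)/(6 - 3) = 0.533333

P(4.6) = 10×L_0(4.6) + 4×L_1(4.6)
P(4.6) = 6.800000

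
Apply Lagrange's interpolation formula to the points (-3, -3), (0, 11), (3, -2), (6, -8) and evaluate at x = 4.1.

Lagrange interpolation formula:
P(x) = Σ yᵢ × Lᵢ(x)
where Lᵢ(x) = Π_{j≠i} (x - xⱼ)/(xᵢ - xⱼ)

L_0(4.1) = (4.1 - 0)/(-3 - 0) × (4.1 - 3)/(-3 - 3) × (4.1 - 6)/(-3 - 6) = 0.052895
L_1(4.1) = (4.1 - (-3))/(0 - (-3)) × (4.1 - 3)/(0 - 3) × (4.1 - 6)/(0 - 6) = -0.274796
L_2(4.1) = (4.1 - (-3))/(3 - (-3)) × (4.1 - 0)/(3 - 0) × (4.1 - 6)/(3 - 6) = 1.024241
L_3(4.1) = (4.1 - (-3))/(6 - (-3)) × (4.1 - 0)/(6 - 0) × (4.1 - 3)/(6 - 3) = 0.197660

P(4.1) = (-3)×L_0(4.1) + 11×L_1(4.1) + (-2)×L_2(4.1) + (-8)×L_3(4.1)
P(4.1) = -6.811210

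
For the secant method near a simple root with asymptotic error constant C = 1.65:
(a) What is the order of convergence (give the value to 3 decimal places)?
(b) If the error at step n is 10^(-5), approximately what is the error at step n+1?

(a) Secant method has superlinear convergence with order φ = (1+√5)/2 ≈ 1.618.
    This means |e_{n+1}| ≈ C|e_n|^1.618.

(b) With |e_n| = 10^(-5) and C = 1.65:
    |e_{n+1}| ≈ 1.65 × (10^(-5))^1.618 = 1.65 × 10^(-8.09)

(a) ≈ 1.618 (golden ratio); (b) |e_{n+1}| ≈ 1.341e-08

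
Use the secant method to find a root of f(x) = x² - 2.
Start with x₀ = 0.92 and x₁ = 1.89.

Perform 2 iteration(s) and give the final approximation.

f(x) = x² - 2
x₀ = 0.92, x₁ = 1.89

Secant formula: x_{n+1} = x_n - f(x_n)(x_n - x_{n-1})/(f(x_n) - f(x_{n-1}))

Iteration 1:
  f(0.920000) = -1.153600
  f(1.890000) = 1.572100
  x_2 = 1.890000 - 1.572100×(1.890000 - 0.920000)/(1.572100 - (-1.153600))
       = 1.330534
Iteration 2:
  f(1.890000) = 1.572100
  f(1.330534) = -0.229680
  x_3 = 1.330534 - (-0.229680)×(1.330534 - 1.890000)/(-0.229680 - 1.572100)
       = 1.401851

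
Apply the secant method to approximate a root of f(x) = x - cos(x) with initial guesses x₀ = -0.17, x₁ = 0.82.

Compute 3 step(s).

f(x) = x - cos(x)
x₀ = -0.17, x₁ = 0.82

Secant formula: x_{n+1} = x_n - f(x_n)(x_n - x_{n-1})/(f(x_n) - f(x_{n-1}))

Iteration 1:
  f(-0.170000) = -1.155585
  f(0.820000) = 0.137779
  x_2 = 0.820000 - 0.137779×(0.820000 - (-0.170000))/(0.137779 - (-1.155585))
       = 0.714538
Iteration 2:
  f(0.820000) = 0.137779
  f(0.714538) = -0.040858
  x_3 = 0.714538 - (-0.040858)×(0.714538 - 0.820000)/(-0.040858 - 0.137779)
       = 0.738659
Iteration 3:
  f(0.714538) = -0.040858
  f(0.738659) = -0.000712
  x_4 = 0.738659 - (-0.000712)×(0.738659 - 0.714538)/(-0.000712 - (-0.040858))
       = 0.739087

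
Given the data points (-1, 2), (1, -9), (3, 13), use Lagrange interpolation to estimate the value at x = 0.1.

Lagrange interpolation formula:
P(x) = Σ yᵢ × Lᵢ(x)
where Lᵢ(x) = Π_{j≠i} (x - xⱼ)/(xᵢ - xⱼ)

L_0(0.1) = (0.1 - 1)/(-1 - 1) × (0.1 - 3)/(-1 - 3) = 0.326250
L_1(0.1) = (0.1 - (-1))/(1 - (-1)) × (0.1 - 3)/(1 - 3) = 0.797500
L_2(0.1) = (0.1 - (-1))/(3 - (-1)) × (0.1 - 1)/(3 - 1) = -0.123750

P(0.1) = 2×L_0(0.1) + (-9)×L_1(0.1) + 13×L_2(0.1)
P(0.1) = -8.133750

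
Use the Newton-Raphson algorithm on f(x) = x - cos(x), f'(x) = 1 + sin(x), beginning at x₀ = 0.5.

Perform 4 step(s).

f(x) = x - cos(x)
f'(x) = 1 + sin(x)
x₀ = 0.5

Newton-Raphson formula: x_{n+1} = x_n - f(x_n)/f'(x_n)

Iteration 1:
  f(0.500000) = -0.377583
  f'(0.500000) = 1.479426
  x_1 = 0.500000 - (-0.377583)/1.479426 = 0.755222
Iteration 2:
  f(0.755222) = 0.027103
  f'(0.755222) = 1.685451
  x_2 = 0.755222 - 0.027103/1.685451 = 0.739142
Iteration 3:
  f(0.739142) = 0.000095
  f'(0.739142) = 1.673654
  x_3 = 0.739142 - 0.000095/1.673654 = 0.739085
Iteration 4:
  f(0.739085) = 0.000000
  f'(0.739085) = 1.673612
  x_4 = 0.739085 - 0.000000/1.673612 = 0.739085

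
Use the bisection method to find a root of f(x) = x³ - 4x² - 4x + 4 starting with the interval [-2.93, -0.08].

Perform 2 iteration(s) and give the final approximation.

f(x) = x³ - 4x² - 4x + 4
Initial interval: [-2.93, -0.08]

Iteration 1:
  c_1 = (-2.930000 + (-0.080000))/2 = -1.505000
  f(c_1) = f(-1.505000) = -2.448963
  f(a) × f(c) ≥ 0, new interval: [-1.505000, -0.080000]
Iteration 2:
  c_2 = (-1.505000 + (-0.080000))/2 = -0.792500
  f(c_2) = f(-0.792500) = 4.160040
  f(a) × f(c) < 0, new interval: [-1.505000, -0.792500]

After 2 iteration(s), the approximation is c_2 = -0.792500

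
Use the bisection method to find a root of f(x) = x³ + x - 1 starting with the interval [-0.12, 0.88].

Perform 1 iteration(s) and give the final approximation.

f(x) = x³ + x - 1
Initial interval: [-0.12, 0.88]

Iteration 1:
  c_1 = (-0.120000 + 0.880000)/2 = 0.380000
  f(c_1) = f(0.380000) = -0.565128
  f(a) × f(c) ≥ 0, new interval: [0.380000, 0.880000]

After 1 iteration(s), the approximation is c_1 = 0.380000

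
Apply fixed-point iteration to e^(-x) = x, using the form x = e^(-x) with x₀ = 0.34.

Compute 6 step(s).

Equation: e^(-x) = x
Fixed-point form: x = e^(-x)
x₀ = 0.34

x_1 = g(0.340000) = 0.711770
x_2 = g(0.711770) = 0.490775
x_3 = g(0.490775) = 0.612152
x_4 = g(0.612152) = 0.542183
x_5 = g(0.542183) = 0.581478
x_6 = g(0.581478) = 0.559072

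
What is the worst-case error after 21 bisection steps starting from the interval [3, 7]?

Bisection error bound: |error| ≤ (b-a)/2^n
|error| ≤ (7 - 3)/2^21 = 4/2^21
|error| ≤ 0.0000019073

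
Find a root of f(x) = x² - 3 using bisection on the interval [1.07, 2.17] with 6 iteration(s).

f(x) = x² - 3
Initial interval: [1.07, 2.17]

Iteration 1:
  c_1 = (1.070000 + 2.170000)/2 = 1.620000
  f(c_1) = f(1.620000) = -0.375600
  f(a) × f(c) ≥ 0, new interval: [1.620000, 2.170000]
Iteration 2:
  c_2 = (1.620000 + 2.170000)/2 = 1.895000
  f(c_2) = f(1.895000) = 0.591025
  f(a) × f(c) < 0, new interval: [1.620000, 1.895000]
Iteration 3:
  c_3 = (1.620000 + 1.895000)/2 = 1.757500
  f(c_3) = f(1.757500) = 0.088806
  f(a) × f(c) < 0, new interval: [1.620000, 1.757500]
Iteration 4:
  c_4 = (1.620000 + 1.757500)/2 = 1.688750
  f(c_4) = f(1.688750) = -0.148123
  f(a) × f(c) ≥ 0, new interval: [1.688750, 1.757500]
Iteration 5:
  c_5 = (1.688750 + 1.757500)/2 = 1.723125
  f(c_5) = f(1.723125) = -0.030840
  f(a) × f(c) ≥ 0, new interval: [1.723125, 1.757500]
Iteration 6:
  c_6 = (1.723125 + 1.757500)/2 = 1.740312
  f(c_6) = f(1.740312) = 0.028688
  f(a) × f(c) < 0, new interval: [1.723125, 1.740312]

After 6 iteration(s), the approximation is c_6 = 1.740312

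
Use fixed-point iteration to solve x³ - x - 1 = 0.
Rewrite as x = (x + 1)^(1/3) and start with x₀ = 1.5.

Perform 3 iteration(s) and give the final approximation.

Equation: x³ - x - 1 = 0
Fixed-point form: x = (x + 1)^(1/3)
x₀ = 1.5

x_1 = g(1.500000) = 1.357209
x_2 = g(1.357209) = 1.330861
x_3 = g(1.330861) = 1.325884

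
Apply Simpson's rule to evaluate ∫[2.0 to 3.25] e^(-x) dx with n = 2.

f(x) = e^(-x)
a = 2.0, b = 3.25, n = 2
h = (b - a)/n = 0.625000

Simpson's rule: (h/3)[f(x₀) + 4f(x₁) + 2f(x₂) + ... + f(xₙ)]

x_0 = 2.0000, f(x_0) = 0.135335, coefficient = 1
x_1 = 2.6250, f(x_1) = 0.072440, coefficient = 4
x_2 = 3.2500, f(x_2) = 0.038774, coefficient = 1

I ≈ (0.625000/3) × 0.463869 = 0.096639
Exact value: 0.096561
Error: 0.000078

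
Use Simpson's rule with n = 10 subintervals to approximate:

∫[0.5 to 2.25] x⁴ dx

f(x) = x⁴
a = 0.5, b = 2.25, n = 10
h = (b - a)/n = 0.175000

Simpson's rule: (h/3)[f(x₀) + 4f(x₁) + 2f(x₂) + ... + f(xₙ)]

x_0 = 0.5000, f(x_0) = 0.062500, coefficient = 1
x_1 = 0.6750, f(x_1) = 0.207594, coefficient = 4
x_2 = 0.8500, f(x_2) = 0.522006, coefficient = 2
x_3 = 1.0250, f(x_3) = 1.103813, coefficient = 4
x_4 = 1.2000, f(x_4) = 2.073600, coefficient = 2
x_5 = 1.3750, f(x_5) = 3.574463, coefficient = 4
x_6 = 1.5500, f(x_6) = 5.772006, coefficient = 2
x_7 = 1.7250, f(x_7) = 8.854344, coefficient = 4
x_8 = 1.9000, f(x_8) = 13.032100, coefficient = 2
x_9 = 2.0750, f(x_9) = 18.538407, coefficient = 4
x_10 = 2.2500, f(x_10) = 25.628906, coefficient = 1

I ≈ (0.175000/3) × 197.605314 = 11.526977
Exact value: 11.526758
Error: 0.000219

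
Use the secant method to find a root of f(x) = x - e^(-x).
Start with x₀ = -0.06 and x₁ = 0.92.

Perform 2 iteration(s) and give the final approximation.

f(x) = x - e^(-x)
x₀ = -0.06, x₁ = 0.92

Secant formula: x_{n+1} = x_n - f(x_n)(x_n - x_{n-1})/(f(x_n) - f(x_{n-1}))

Iteration 1:
  f(-0.060000) = -1.121837
  f(0.920000) = 0.521481
  x_2 = 0.920000 - 0.521481×(0.920000 - (-0.060000))/(0.521481 - (-1.121837))
       = 0.609012
Iteration 2:
  f(0.920000) = 0.521481
  f(0.609012) = 0.065125
  x_3 = 0.609012 - 0.065125×(0.609012 - 0.920000)/(0.065125 - 0.521481)
       = 0.564633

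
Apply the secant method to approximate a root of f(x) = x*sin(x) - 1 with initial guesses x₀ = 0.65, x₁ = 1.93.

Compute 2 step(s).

f(x) = x*sin(x) - 1
x₀ = 0.65, x₁ = 1.93

Secant formula: x_{n+1} = x_n - f(x_n)(x_n - x_{n-1})/(f(x_n) - f(x_{n-1}))

Iteration 1:
  f(0.650000) = -0.606629
  f(1.930000) = 0.806822
  x_2 = 1.930000 - 0.806822×(1.930000 - 0.650000)/(0.806822 - (-0.606629))
       = 1.199354
Iteration 2:
  f(1.930000) = 0.806822
  f(1.199354) = 0.117564
  x_3 = 1.199354 - 0.117564×(1.199354 - 1.930000)/(0.117564 - 0.806822)
       = 1.074731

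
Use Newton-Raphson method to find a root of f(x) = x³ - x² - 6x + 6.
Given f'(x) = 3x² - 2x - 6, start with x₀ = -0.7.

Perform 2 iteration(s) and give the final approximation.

f(x) = x³ - x² - 6x + 6
f'(x) = 3x² - 2x - 6
x₀ = -0.7

Newton-Raphson formula: x_{n+1} = x_n - f(x_n)/f'(x_n)

Iteration 1:
  f(-0.700000) = 9.367000
  f'(-0.700000) = -3.130000
  x_1 = -0.700000 - 9.367000/(-3.130000) = 2.292652
Iteration 2:
  f(2.292652) = -0.961407
  f'(2.292652) = 5.183453
  x_2 = 2.292652 - (-0.961407)/5.183453 = 2.478128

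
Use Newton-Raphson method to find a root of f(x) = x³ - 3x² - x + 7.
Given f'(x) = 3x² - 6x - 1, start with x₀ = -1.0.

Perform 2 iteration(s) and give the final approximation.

f(x) = x³ - 3x² - x + 7
f'(x) = 3x² - 6x - 1
x₀ = -1.0

Newton-Raphson formula: x_{n+1} = x_n - f(x_n)/f'(x_n)

Iteration 1:
  f(-1.000000) = 4.000000
  f'(-1.000000) = 8.000000
  x_1 = -1.000000 - 4.000000/8.000000 = -1.500000
Iteration 2:
  f(-1.500000) = -1.625000
  f'(-1.500000) = 14.750000
  x_2 = -1.500000 - (-1.625000)/14.750000 = -1.389831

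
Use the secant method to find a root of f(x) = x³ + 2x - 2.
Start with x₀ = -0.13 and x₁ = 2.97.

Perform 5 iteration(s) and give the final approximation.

f(x) = x³ + 2x - 2
x₀ = -0.13, x₁ = 2.97

Secant formula: x_{n+1} = x_n - f(x_n)(x_n - x_{n-1})/(f(x_n) - f(x_{n-1}))

Iteration 1:
  f(-0.130000) = -2.262197
  f(2.970000) = 30.138073
  x_2 = 2.970000 - 30.138073×(2.970000 - (-0.130000))/(30.138073 - (-2.262197))
       = 0.086443
Iteration 2:
  f(2.970000) = 30.138073
  f(0.086443) = -1.826468
  x_3 = 0.086443 - (-1.826468)×(0.086443 - 2.970000)/(-1.826468 - 30.138073)
       = 0.251211
Iteration 3:
  f(0.086443) = -1.826468
  f(0.251211) = -1.481725
  x_4 = 0.251211 - (-1.481725)×(0.251211 - 0.086443)/(-1.481725 - (-1.826468))
       = 0.959393
Iteration 4:
  f(0.251211) = -1.481725
  f(0.959393) = 0.801844
  x_5 = 0.959393 - 0.801844×(0.959393 - 0.251211)/(0.801844 - (-1.481725))
       = 0.710724
Iteration 5:
  f(0.959393) = 0.801844
  f(0.710724) = -0.219543
  x_6 = 0.710724 - (-0.219543)×(0.710724 - 0.959393)/(-0.219543 - 0.801844)
       = 0.764175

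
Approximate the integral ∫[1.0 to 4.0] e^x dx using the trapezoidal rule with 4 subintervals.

f(x) = e^x
a = 1.0, b = 4.0, n = 4
h = (b - a)/n = 0.750000

Trapezoidal rule: (h/2)[f(x₀) + 2f(x₁) + 2f(x₂) + ... + f(xₙ)]

x_0 = 1.0000, f(x_0) = 2.718282, coefficient = 1
x_1 = 1.7500, f(x_1) = 5.754603, coefficient = 2
x_2 = 2.5000, f(x_2) = 12.182494, coefficient = 2
x_3 = 3.2500, f(x_3) = 25.790340, coefficient = 2
x_4 = 4.0000, f(x_4) = 54.598150, coefficient = 1

I ≈ (0.750000/2) × 144.771305 = 54.289239
Exact value: 51.879868
Error: 2.409371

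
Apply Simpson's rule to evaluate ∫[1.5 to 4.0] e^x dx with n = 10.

f(x) = e^x
a = 1.5, b = 4.0, n = 10
h = (b - a)/n = 0.250000

Simpson's rule: (h/3)[f(x₀) + 4f(x₁) + 2f(x₂) + ... + f(xₙ)]

x_0 = 1.5000, f(x_0) = 4.481689, coefficient = 1
x_1 = 1.7500, f(x_1) = 5.754603, coefficient = 4
x_2 = 2.0000, f(x_2) = 7.389056, coefficient = 2
x_3 = 2.2500, f(x_3) = 9.487736, coefficient = 4
x_4 = 2.5000, f(x_4) = 12.182494, coefficient = 2
x_5 = 2.7500, f(x_5) = 15.642632, coefficient = 4
x_6 = 3.0000, f(x_6) = 20.085537, coefficient = 2
x_7 = 3.2500, f(x_7) = 25.790340, coefficient = 4
x_8 = 3.5000, f(x_8) = 33.115452, coefficient = 2
x_9 = 3.7500, f(x_9) = 42.521082, coefficient = 4
x_10 = 4.0000, f(x_10) = 54.598150, coefficient = 1

I ≈ (0.250000/3) × 601.410486 = 50.117541
Exact value: 50.116461
Error: 0.001080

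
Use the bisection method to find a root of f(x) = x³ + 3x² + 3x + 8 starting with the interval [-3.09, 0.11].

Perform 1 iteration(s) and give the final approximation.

f(x) = x³ + 3x² + 3x + 8
Initial interval: [-3.09, 0.11]

Iteration 1:
  c_1 = (-3.090000 + 0.110000)/2 = -1.490000
  f(c_1) = f(-1.490000) = 6.882351
  f(a) × f(c) < 0, new interval: [-3.090000, -1.490000]

After 1 iteration(s), the approximation is c_1 = -1.490000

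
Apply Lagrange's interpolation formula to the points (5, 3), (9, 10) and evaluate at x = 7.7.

Lagrange interpolation formula:
P(x) = Σ yᵢ × Lᵢ(x)
where Lᵢ(x) = Π_{j≠i} (x - xⱼ)/(xᵢ - xⱼ)

L_0(7.7) = (7.7 - 9)/(5 - 9) = 0.325000
L_1(7.7) = (7.7 - 5)/(9 - 5) = 0.675000

P(7.7) = 3×L_0(7.7) + 10×L_1(7.7)
P(7.7) = 7.725000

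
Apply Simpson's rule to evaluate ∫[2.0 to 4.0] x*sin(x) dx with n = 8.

f(x) = x*sin(x)
a = 2.0, b = 4.0, n = 8
h = (b - a)/n = 0.250000

Simpson's rule: (h/3)[f(x₀) + 4f(x₁) + 2f(x₂) + ... + f(xₙ)]

x_0 = 2.0000, f(x_0) = 1.818595, coefficient = 1
x_1 = 2.2500, f(x_1) = 1.750665, coefficient = 4
x_2 = 2.5000, f(x_2) = 1.496180, coefficient = 2
x_3 = 2.7500, f(x_3) = 1.049568, coefficient = 4
x_4 = 3.0000, f(x_4) = 0.423360, coefficient = 2
x_5 = 3.2500, f(x_5) = -0.351634, coefficient = 4
x_6 = 3.5000, f(x_6) = -1.227741, coefficient = 2
x_7 = 3.7500, f(x_7) = -2.143355, coefficient = 4
x_8 = 4.0000, f(x_8) = -3.027210, coefficient = 1

I ≈ (0.250000/3) × 1.395956 = 0.116330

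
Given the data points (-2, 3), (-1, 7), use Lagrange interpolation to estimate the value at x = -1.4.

Lagrange interpolation formula:
P(x) = Σ yᵢ × Lᵢ(x)
where Lᵢ(x) = Π_{j≠i} (x - xⱼ)/(xᵢ - xⱼ)

L_0(-1.4) = (-1.4 - (-1))/(-2 - (-1)) = 0.400000
L_1(-1.4) = (-1.4 - (-2))/(-1 - (-2)) = 0.600000

P(-1.4) = 3×L_0(-1.4) + 7×L_1(-1.4)
P(-1.4) = 5.400000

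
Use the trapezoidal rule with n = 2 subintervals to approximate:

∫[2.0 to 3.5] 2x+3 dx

f(x) = 2x+3
a = 2.0, b = 3.5, n = 2
h = (b - a)/n = 0.750000

Trapezoidal rule: (h/2)[f(x₀) + 2f(x₁) + 2f(x₂) + ... + f(xₙ)]

x_0 = 2.0000, f(x_0) = 7.000000, coefficient = 1
x_1 = 2.7500, f(x_1) = 8.500000, coefficient = 2
x_2 = 3.5000, f(x_2) = 10.000000, coefficient = 1

I ≈ (0.750000/2) × 34.000000 = 12.750000
Exact value: 12.750000
Error: 0.000000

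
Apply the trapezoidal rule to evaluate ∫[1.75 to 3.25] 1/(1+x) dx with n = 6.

f(x) = 1/(1+x)
a = 1.75, b = 3.25, n = 6
h = (b - a)/n = 0.250000

Trapezoidal rule: (h/2)[f(x₀) + 2f(x₁) + 2f(x₂) + ... + f(xₙ)]

x_0 = 1.7500, f(x_0) = 0.363636, coefficient = 1
x_1 = 2.0000, f(x_1) = 0.333333, coefficient = 2
x_2 = 2.2500, f(x_2) = 0.307692, coefficient = 2
x_3 = 2.5000, f(x_3) = 0.285714, coefficient = 2
x_4 = 2.7500, f(x_4) = 0.266667, coefficient = 2
x_5 = 3.0000, f(x_5) = 0.250000, coefficient = 2
x_6 = 3.2500, f(x_6) = 0.235294, coefficient = 1

I ≈ (0.250000/2) × 3.485744 = 0.435718
Exact value: 0.435318
Error: 0.000400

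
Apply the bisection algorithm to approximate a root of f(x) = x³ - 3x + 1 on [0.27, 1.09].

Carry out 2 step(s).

f(x) = x³ - 3x + 1
Initial interval: [0.27, 1.09]

Iteration 1:
  c_1 = (0.270000 + 1.090000)/2 = 0.680000
  f(c_1) = f(0.680000) = -0.725568
  f(a) × f(c) < 0, new interval: [0.270000, 0.680000]
Iteration 2:
  c_2 = (0.270000 + 0.680000)/2 = 0.475000
  f(c_2) = f(0.475000) = -0.317828
  f(a) × f(c) < 0, new interval: [0.270000, 0.475000]

After 2 iteration(s), the approximation is c_2 = 0.475000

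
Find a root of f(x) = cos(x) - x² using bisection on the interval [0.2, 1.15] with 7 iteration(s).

f(x) = cos(x) - x²
Initial interval: [0.2, 1.15]

Iteration 1:
  c_1 = (0.200000 + 1.150000)/2 = 0.675000
  f(c_1) = f(0.675000) = 0.325082
  f(a) × f(c) ≥ 0, new interval: [0.675000, 1.150000]
Iteration 2:
  c_2 = (0.675000 + 1.150000)/2 = 0.912500
  f(c_2) = f(0.912500) = -0.220886
  f(a) × f(c) < 0, new interval: [0.675000, 0.912500]
Iteration 3:
  c_3 = (0.675000 + 0.912500)/2 = 0.793750
  f(c_3) = f(0.793750) = 0.071137
  f(a) × f(c) ≥ 0, new interval: [0.793750, 0.912500]
Iteration 4:
  c_4 = (0.793750 + 0.912500)/2 = 0.853125
  f(c_4) = f(0.853125) = -0.070190
  f(a) × f(c) < 0, new interval: [0.793750, 0.853125]
Iteration 5:
  c_5 = (0.793750 + 0.853125)/2 = 0.823437
  f(c_5) = f(0.823437) = 0.001655
  f(a) × f(c) ≥ 0, new interval: [0.823437, 0.853125]
Iteration 6:
  c_6 = (0.823437 + 0.853125)/2 = 0.838281
  f(c_6) = f(0.838281) = -0.033974
  f(a) × f(c) < 0, new interval: [0.823437, 0.838281]
Iteration 7:
  c_7 = (0.823437 + 0.838281)/2 = 0.830859
  f(c_7) = f(0.830859) = -0.016086
  f(a) × f(c) < 0, new interval: [0.823437, 0.830859]

After 7 iteration(s), the approximation is c_7 = 0.830859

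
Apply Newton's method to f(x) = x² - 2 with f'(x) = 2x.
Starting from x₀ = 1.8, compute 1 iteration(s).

f(x) = x² - 2
f'(x) = 2x
x₀ = 1.8

Newton-Raphson formula: x_{n+1} = x_n - f(x_n)/f'(x_n)

Iteration 1:
  f(1.800000) = 1.240000
  f'(1.800000) = 3.600000
  x_1 = 1.800000 - 1.240000/3.600000 = 1.455556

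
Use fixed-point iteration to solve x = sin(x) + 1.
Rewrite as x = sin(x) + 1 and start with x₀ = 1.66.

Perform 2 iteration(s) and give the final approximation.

Equation: x = sin(x) + 1
Fixed-point form: x = sin(x) + 1
x₀ = 1.66

x_1 = g(1.660000) = 1.996024
x_2 = g(1.996024) = 1.910945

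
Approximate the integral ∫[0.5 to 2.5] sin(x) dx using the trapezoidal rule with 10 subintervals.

f(x) = sin(x)
a = 0.5, b = 2.5, n = 10
h = (b - a)/n = 0.200000

Trapezoidal rule: (h/2)[f(x₀) + 2f(x₁) + 2f(x₂) + ... + f(xₙ)]

x_0 = 0.5000, f(x_0) = 0.479426, coefficient = 1
x_1 = 0.7000, f(x_1) = 0.644218, coefficient = 2
x_2 = 0.9000, f(x_2) = 0.783327, coefficient = 2
x_3 = 1.1000, f(x_3) = 0.891207, coefficient = 2
x_4 = 1.3000, f(x_4) = 0.963558, coefficient = 2
x_5 = 1.5000, f(x_5) = 0.997495, coefficient = 2
x_6 = 1.7000, f(x_6) = 0.991665, coefficient = 2
x_7 = 1.9000, f(x_7) = 0.946300, coefficient = 2
x_8 = 2.1000, f(x_8) = 0.863209, coefficient = 2
x_9 = 2.3000, f(x_9) = 0.745705, coefficient = 2
x_10 = 2.5000, f(x_10) = 0.598472, coefficient = 1

I ≈ (0.200000/2) × 16.731267 = 1.673127
Exact value: 1.678726
Error: 0.005599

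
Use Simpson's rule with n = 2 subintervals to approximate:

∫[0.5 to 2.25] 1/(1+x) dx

f(x) = 1/(1+x)
a = 0.5, b = 2.25, n = 2
h = (b - a)/n = 0.875000

Simpson's rule: (h/3)[f(x₀) + 4f(x₁) + 2f(x₂) + ... + f(xₙ)]

x_0 = 0.5000, f(x_0) = 0.666667, coefficient = 1
x_1 = 1.3750, f(x_1) = 0.421053, coefficient = 4
x_2 = 2.2500, f(x_2) = 0.307692, coefficient = 1

I ≈ (0.875000/3) × 2.658570 = 0.775416
Exact value: 0.773190
Error: 0.002226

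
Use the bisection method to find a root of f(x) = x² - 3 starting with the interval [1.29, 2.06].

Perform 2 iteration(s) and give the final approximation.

f(x) = x² - 3
Initial interval: [1.29, 2.06]

Iteration 1:
  c_1 = (1.290000 + 2.060000)/2 = 1.675000
  f(c_1) = f(1.675000) = -0.194375
  f(a) × f(c) ≥ 0, new interval: [1.675000, 2.060000]
Iteration 2:
  c_2 = (1.675000 + 2.060000)/2 = 1.867500
  f(c_2) = f(1.867500) = 0.487556
  f(a) × f(c) < 0, new interval: [1.675000, 1.867500]

After 2 iteration(s), the approximation is c_2 = 1.867500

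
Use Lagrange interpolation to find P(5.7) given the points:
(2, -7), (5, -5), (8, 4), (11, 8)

Lagrange interpolation formula:
P(x) = Σ yᵢ × Lᵢ(x)
where Lᵢ(x) = Π_{j≠i} (x - xⱼ)/(xᵢ - xⱼ)

L_0(5.7) = (5.7 - 5)/(2 - 5) × (5.7 - 8)/(2 - 8) × (5.7 - 11)/(2 - 11) = -0.052673
L_1(5.7) = (5.7 - 2)/(5 - 2) × (5.7 - 8)/(5 - 8) × (5.7 - 11)/(5 - 11) = 0.835241
L_2(5.7) = (5.7 - 2)/(8 - 2) × (5.7 - 5)/(8 - 5) × (5.7 - 11)/(8 - 11) = 0.254204
L_3(5.7) = (5.7 - 2)/(11 - 2) × (5.7 - 5)/(11 - 5) × (5.7 - 8)/(11 - 8) = -0.036772

P(5.7) = (-7)×L_0(5.7) + (-5)×L_1(5.7) + 4×L_2(5.7) + 8×L_3(5.7)
P(5.7) = -3.084852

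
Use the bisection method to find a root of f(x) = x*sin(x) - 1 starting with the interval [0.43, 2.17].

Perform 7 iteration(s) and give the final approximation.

f(x) = x*sin(x) - 1
Initial interval: [0.43, 2.17]

Iteration 1:
  c_1 = (0.430000 + 2.170000)/2 = 1.300000
  f(c_1) = f(1.300000) = 0.252626
  f(a) × f(c) < 0, new interval: [0.430000, 1.300000]
Iteration 2:
  c_2 = (0.430000 + 1.300000)/2 = 0.865000
  f(c_2) = f(0.865000) = -0.341653
  f(a) × f(c) ≥ 0, new interval: [0.865000, 1.300000]
Iteration 3:
  c_3 = (0.865000 + 1.300000)/2 = 1.082500
  f(c_3) = f(1.082500) = -0.044008
  f(a) × f(c) ≥ 0, new interval: [1.082500, 1.300000]
Iteration 4:
  c_4 = (1.082500 + 1.300000)/2 = 1.191250
  f(c_4) = f(1.191250) = 0.106472
  f(a) × f(c) < 0, new interval: [1.082500, 1.191250]
Iteration 5:
  c_5 = (1.082500 + 1.191250)/2 = 1.136875
  f(c_5) = f(1.136875) = 0.031514
  f(a) × f(c) < 0, new interval: [1.082500, 1.136875]
Iteration 6:
  c_6 = (1.082500 + 1.136875)/2 = 1.109688
  f(c_6) = f(1.109688) = -0.006209
  f(a) × f(c) ≥ 0, new interval: [1.109688, 1.136875]
Iteration 7:
  c_7 = (1.109688 + 1.136875)/2 = 1.123281
  f(c_7) = f(1.123281) = 0.012666
  f(a) × f(c) < 0, new interval: [1.109688, 1.123281]

After 7 iteration(s), the approximation is c_7 = 1.123281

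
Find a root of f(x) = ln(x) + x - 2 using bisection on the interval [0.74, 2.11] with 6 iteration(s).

f(x) = ln(x) + x - 2
Initial interval: [0.74, 2.11]

Iteration 1:
  c_1 = (0.740000 + 2.110000)/2 = 1.425000
  f(c_1) = f(1.425000) = -0.220828
  f(a) × f(c) ≥ 0, new interval: [1.425000, 2.110000]
Iteration 2:
  c_2 = (1.425000 + 2.110000)/2 = 1.767500
  f(c_2) = f(1.767500) = 0.337066
  f(a) × f(c) < 0, new interval: [1.425000, 1.767500]
Iteration 3:
  c_3 = (1.425000 + 1.767500)/2 = 1.596250
  f(c_3) = f(1.596250) = 0.063907
  f(a) × f(c) < 0, new interval: [1.425000, 1.596250]
Iteration 4:
  c_4 = (1.425000 + 1.596250)/2 = 1.510625
  f(c_4) = f(1.510625) = -0.076852
  f(a) × f(c) ≥ 0, new interval: [1.510625, 1.596250]
Iteration 5:
  c_5 = (1.510625 + 1.596250)/2 = 1.553437
  f(c_5) = f(1.553437) = -0.006092
  f(a) × f(c) ≥ 0, new interval: [1.553437, 1.596250]
Iteration 6:
  c_6 = (1.553437 + 1.596250)/2 = 1.574844
  f(c_6) = f(1.574844) = 0.029000
  f(a) × f(c) < 0, new interval: [1.553437, 1.574844]

After 6 iteration(s), the approximation is c_6 = 1.574844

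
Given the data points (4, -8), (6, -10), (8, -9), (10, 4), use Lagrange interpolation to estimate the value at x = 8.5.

Lagrange interpolation formula:
P(x) = Σ yᵢ × Lᵢ(x)
where Lᵢ(x) = Π_{j≠i} (x - xⱼ)/(xᵢ - xⱼ)

L_0(8.5) = (8.5 - 6)/(4 - 6) × (8.5 - 8)/(4 - 8) × (8.5 - 10)/(4 - 10) = 0.039062
L_1(8.5) = (8.5 - 4)/(6 - 4) × (8.5 - 8)/(6 - 8) × (8.5 - 10)/(6 - 10) = -0.210938
L_2(8.5) = (8.5 - 4)/(8 - 4) × (8.5 - 6)/(8 - 6) × (8.5 - 10)/(8 - 10) = 1.054688
L_3(8.5) = (8.5 - 4)/(10 - 4) × (8.5 - 6)/(10 - 6) × (8.5 - 8)/(10 - 8) = 0.117188

P(8.5) = (-8)×L_0(8.5) + (-10)×L_1(8.5) + (-9)×L_2(8.5) + 4×L_3(8.5)
P(8.5) = -7.226562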